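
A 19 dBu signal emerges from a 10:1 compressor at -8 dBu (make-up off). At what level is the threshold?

-11 dBu

Gain reduction = 19 − (-8) = 27 dB; output overshoot = GR / (R − 1) = 27 / 9 = 3 dB.
Threshold = output − output overshoot = -8 − 3 = -11 dBu.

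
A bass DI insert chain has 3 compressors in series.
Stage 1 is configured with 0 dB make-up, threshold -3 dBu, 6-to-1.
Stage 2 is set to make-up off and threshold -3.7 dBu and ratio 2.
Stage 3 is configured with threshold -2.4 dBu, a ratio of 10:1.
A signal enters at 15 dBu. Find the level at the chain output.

-2.345 dBu

Stage 1: 18 dB above -3 dBu, reduced 6:1 to 3 dB above → 0 dBu.
Stage 2: 3.7 dB above -3.7 dBu, reduced 2:1 to 1.85 dB above → -1.85 dBu.
Stage 3: -1.85 dBu is 0.55 dB over -2.4 dBu; at 10:1 that becomes 0.055 dB over, giving -2.345 dBu.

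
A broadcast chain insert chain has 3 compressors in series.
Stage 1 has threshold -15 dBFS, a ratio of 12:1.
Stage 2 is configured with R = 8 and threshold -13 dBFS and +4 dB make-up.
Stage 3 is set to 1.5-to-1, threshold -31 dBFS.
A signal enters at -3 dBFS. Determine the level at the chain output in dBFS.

-17 dBFS

Stage 1: overshoot 12 dB → 12/12 = 1 dB → -14 dBFS.
Stage 2: below threshold (-14 ≤ -13); passes unchanged; make-up brings it to -10 dBFS.
Stage 3: overshoot 21 dB → 21/1.5 = 14 dB → -17 dBFS.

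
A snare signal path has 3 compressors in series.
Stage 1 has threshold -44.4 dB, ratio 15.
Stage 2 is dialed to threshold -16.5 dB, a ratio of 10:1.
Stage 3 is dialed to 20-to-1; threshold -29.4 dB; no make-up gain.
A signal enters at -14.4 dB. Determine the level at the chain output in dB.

-42.4 dB

Stage 1: 30 dB above -44.4 dB, reduced 15:1 to 2 dB above → -42.4 dB.
Stage 2: below threshold (-42.4 ≤ -16.5); passes unchanged; output -42.4 dB.
Stage 3: below threshold (-42.4 ≤ -29.4); passes unchanged; output -42.4 dB.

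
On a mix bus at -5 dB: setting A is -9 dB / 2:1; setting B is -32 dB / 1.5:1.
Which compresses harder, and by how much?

B, by 7 dB

A: overshoot 4 dB → output overshoot 2 dB → GR 2 dB.
B: overshoot 27 dB → output overshoot 18 dB → GR 9 dB.
B applies 7 dB more gain reduction.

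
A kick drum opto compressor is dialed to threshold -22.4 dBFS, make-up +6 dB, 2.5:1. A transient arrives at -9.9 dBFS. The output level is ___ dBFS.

Overshoot: -9.9 − (-22.4) = 12.5 dB.
At 2.5:1 the overshoot is divided by 2.5, leaving 5 dB above threshold.
So the level is -22.4 + 5 = -17.4 dBFS; make-up adds 6 dB, giving -11.4 dBFS.

-11.4 dBFS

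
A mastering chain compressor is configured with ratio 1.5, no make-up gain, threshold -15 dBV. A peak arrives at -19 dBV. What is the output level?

-19 dBV

-19 dBV is 4 dB below the -15 dBV threshold, so no gain reduction is applied.
Output = input = -19 dBV.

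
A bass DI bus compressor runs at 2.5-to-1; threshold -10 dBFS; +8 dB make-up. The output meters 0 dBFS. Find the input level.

-5 dBFS

Remove make-up: 0 − 8 = -8 dBFS.
That's 2 dB above the -10 dBFS threshold.
Input overshoot = R × output overshoot = 5 dB → input = -10 + 5 = -5 dBFS.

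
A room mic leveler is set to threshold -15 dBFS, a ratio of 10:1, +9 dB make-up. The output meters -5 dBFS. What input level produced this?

-5 dBFS

Stripping the +9 dB make-up gives -14 dBFS at the gain stage.
Post-compression overshoot = -14 − (-15) = 1 dB.
Before 10:1 compression the overshoot was 1 × 10 = 10 dB, so input = -15 + 10 = -5 dBFS.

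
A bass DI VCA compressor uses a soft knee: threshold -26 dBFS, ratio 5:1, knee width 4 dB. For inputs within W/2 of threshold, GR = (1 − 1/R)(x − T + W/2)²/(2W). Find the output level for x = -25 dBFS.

x − T + W/2 = -25 − (-26) + 2 = 3.
GR = (1 − 1/5) × 3² / 8 = 0.8 × 9 / 8 = 0.9 dB.
Output = -25 − 0.9 = -25.9 dBFS.

-25.9 dBFS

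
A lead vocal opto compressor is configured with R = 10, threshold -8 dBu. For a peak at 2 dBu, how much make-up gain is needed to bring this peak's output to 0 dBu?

Without make-up, output = threshold + overshoot/10 = -8 + 1 = -7 dBu.
Gap to target: 7 dB.

7 dB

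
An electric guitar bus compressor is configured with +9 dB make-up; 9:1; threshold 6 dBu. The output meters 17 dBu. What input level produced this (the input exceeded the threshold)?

24 dBu

Stripping the +9 dB make-up gives 8 dBu at the gain stage.
That's 2 dB above the 6 dBu threshold.
Undo the ratio: input overshoot = 2 × 9 = 18 dB, giving input = 24 dBu.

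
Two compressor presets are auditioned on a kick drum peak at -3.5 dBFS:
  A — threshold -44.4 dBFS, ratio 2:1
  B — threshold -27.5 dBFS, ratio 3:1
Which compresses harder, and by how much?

A, by 4.45 dB

A: GR = 40.9 − 40.9/2 = 20.45 dB.
B: GR = 24 − 24/3 = 16 dB.
A reduces 4.45 dB more.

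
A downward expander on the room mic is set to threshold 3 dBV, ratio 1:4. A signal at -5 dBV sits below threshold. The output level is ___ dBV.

-29 dBV

The input is 8 dB below the 3 dBV threshold.
A 1:4 expander multiplies undershoot by 4: 8 × 4 = 32 dB below threshold.
Output = 3 − 32 = -29 dBV.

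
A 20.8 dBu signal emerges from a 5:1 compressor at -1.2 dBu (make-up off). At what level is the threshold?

Let T be the threshold. Output overshoot = (input overshoot)/R, so -1.2 − T = (20.8 − T)/5.
5·(-1.2 − T) = 20.8 − T → 4·T = -6 − 20.8 = -26.8.
T = -26.8/4 = -6.7 dBu.

-6.7 dBu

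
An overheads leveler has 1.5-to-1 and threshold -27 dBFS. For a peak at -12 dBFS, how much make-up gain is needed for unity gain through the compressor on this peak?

5 dB

Without make-up, output = threshold + overshoot/1.5 = -27 + 10 = -17 dBFS.
Gap to target: 5 dB.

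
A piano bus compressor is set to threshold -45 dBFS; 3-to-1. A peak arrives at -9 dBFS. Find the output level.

-9 dBFS sits 36 dB over threshold.
The 36 dB excess becomes 12 dB after 3:1 reduction.
That puts the output at -33 dBFS.

-33 dBFS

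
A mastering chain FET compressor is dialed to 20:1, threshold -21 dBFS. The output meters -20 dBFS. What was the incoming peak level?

-1 dBFS

Post-compression overshoot = -20 − (-21) = 1 dB.
Before 20:1 compression the overshoot was 1 × 20 = 20 dB, so input = -21 + 20 = -1 dBFS.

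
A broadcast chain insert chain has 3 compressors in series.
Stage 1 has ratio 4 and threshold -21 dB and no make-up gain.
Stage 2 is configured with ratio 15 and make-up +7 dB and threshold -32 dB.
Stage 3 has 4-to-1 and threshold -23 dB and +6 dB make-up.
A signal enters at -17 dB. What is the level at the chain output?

-18.2 dB

Stage 1: 4 dB above -21 dB, reduced 4:1 to 1 dB above → -20 dB.
Stage 2: 12 dB above -32 dB, reduced 15:1 to 0.8 dB above → -31.2 dB; +7 dB make-up → -24.2 dB.
Stage 3: -24.2 dB is at or below the -23 dB threshold — no compression; make-up brings it to -18.2 dB.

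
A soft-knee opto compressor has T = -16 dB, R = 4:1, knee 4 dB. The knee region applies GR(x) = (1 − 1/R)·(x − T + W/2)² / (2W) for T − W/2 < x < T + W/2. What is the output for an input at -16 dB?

x − T + W/2 = -16 − (-16) + 2 = 2.
GR = (1 − 1/4) × 2² / 8 = 0.75 × 4 / 8 = 0.375 dB.
Output = -16 − 0.375 = -16.375 dB.

-16.375 dB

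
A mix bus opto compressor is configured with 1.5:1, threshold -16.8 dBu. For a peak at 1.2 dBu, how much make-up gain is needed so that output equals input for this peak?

6 dB

Without make-up, output = threshold + overshoot/1.5 = -16.8 + 12 = -4.8 dBu.
Gap to target: 6 dB.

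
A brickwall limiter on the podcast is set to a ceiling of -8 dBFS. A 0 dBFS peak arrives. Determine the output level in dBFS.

A brickwall limiter is an ∞:1 compressor: any input above the ceiling is clamped to -8 dBFS.

-8 dBFS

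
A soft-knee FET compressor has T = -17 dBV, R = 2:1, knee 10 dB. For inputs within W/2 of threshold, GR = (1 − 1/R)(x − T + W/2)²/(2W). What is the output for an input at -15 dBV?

x − T + W/2 = -15 − (-17) + 5 = 7.
GR = (1 − 1/2) × 7² / 20 = 0.5 × 49 / 20 = 1.225 dB.
Output = -15 − 1.225 = -16.225 dBV.

-16.225 dBV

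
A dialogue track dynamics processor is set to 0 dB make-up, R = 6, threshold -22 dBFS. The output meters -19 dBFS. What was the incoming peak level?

-4 dBFS

Post-compression overshoot = -19 − (-22) = 3 dB.
Undo the ratio: input overshoot = 3 × 6 = 18 dB, giving input = -4 dBFS.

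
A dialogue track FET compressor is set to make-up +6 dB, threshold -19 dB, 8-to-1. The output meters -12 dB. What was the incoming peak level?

-11 dB

Stripping the +6 dB make-up gives -18 dB at the gain stage.
That's 1 dB above the -19 dB threshold.
Input overshoot = R × output overshoot = 8 dB → input = -19 + 8 = -11 dB.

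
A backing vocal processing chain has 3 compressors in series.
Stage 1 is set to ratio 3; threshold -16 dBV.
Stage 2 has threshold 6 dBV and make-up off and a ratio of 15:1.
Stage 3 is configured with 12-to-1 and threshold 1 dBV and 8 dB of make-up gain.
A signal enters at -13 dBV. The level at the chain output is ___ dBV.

-7 dBV

Stage 1: -13 dBV is 3 dB over -16 dBV; at 3:1 that becomes 1 dB over, giving -15 dBV.
Stage 2: below threshold (-15 ≤ 6); passes unchanged; output -15 dBV.
Stage 3: -15 dBV is at or below the 1 dBV threshold — no compression; make-up brings it to -7 dBV.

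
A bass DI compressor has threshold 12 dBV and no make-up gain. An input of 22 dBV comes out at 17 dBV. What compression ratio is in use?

2:1

Input overshoot = 22 − 12 = 10 dB; output overshoot = 17 − 12 = 5 dB.
Ratio = 10 / 5 = 2.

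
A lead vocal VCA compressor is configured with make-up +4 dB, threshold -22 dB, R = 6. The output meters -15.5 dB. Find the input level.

-7 dB

Remove make-up: -15.5 − 4 = -19.5 dB.
That's 2.5 dB above the -22 dB threshold.
Input overshoot = R × output overshoot = 15 dB → input = -22 + 15 = -7 dB.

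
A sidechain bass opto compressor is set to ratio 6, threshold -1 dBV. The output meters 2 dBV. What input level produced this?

17 dBV

Post-compression overshoot = 2 − (-1) = 3 dB.
Undo the ratio: input overshoot = 3 × 6 = 18 dB, giving input = 17 dBV.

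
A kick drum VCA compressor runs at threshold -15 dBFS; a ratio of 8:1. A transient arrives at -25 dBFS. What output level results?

-25 dBFS

-25 dBFS is 10 dB below the -15 dBFS threshold, so no gain reduction is applied.
Output = input = -25 dBFS.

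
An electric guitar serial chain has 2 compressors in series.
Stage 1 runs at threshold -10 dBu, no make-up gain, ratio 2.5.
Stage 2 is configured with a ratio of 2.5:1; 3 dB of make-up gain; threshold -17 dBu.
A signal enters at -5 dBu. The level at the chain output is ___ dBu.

-10.4 dBu

Stage 1: -5 dBu is 5 dB over -10 dBu; at 2.5:1 that becomes 2 dB over, giving -8 dBu.
Stage 2: overshoot 9 dB → 9/2.5 = 3.6 dB → -13.4 dBu; +3 dB make-up → -10.4 dBu.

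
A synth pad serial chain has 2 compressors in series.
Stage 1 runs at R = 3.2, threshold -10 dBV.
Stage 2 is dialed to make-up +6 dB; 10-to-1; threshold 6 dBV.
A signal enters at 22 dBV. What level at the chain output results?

Stage 1: 22 dBV is 32 dB over -10 dBV; at 3.2:1 that becomes 10 dB over, giving 0 dBV.
Stage 2: 0 dBV ≤ 6 dBV, so stage 2 doesn't engage; make-up brings it to 6 dBV.

6 dBV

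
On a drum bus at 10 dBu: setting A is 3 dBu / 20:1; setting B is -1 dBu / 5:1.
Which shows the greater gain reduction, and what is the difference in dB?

B, by 2.15 dB

A: overshoot 7 dB → output overshoot 0.35 dB → GR 6.65 dB.
B: overshoot 11 dB → output overshoot 2.2 dB → GR 8.8 dB.
B reduces 2.15 dB more.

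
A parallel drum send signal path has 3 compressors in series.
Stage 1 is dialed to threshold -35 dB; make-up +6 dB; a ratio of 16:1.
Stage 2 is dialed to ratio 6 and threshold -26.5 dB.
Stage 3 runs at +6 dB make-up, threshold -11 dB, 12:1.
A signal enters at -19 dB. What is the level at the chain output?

-22 dB

Stage 1: -19 dB is 16 dB over -35 dB; at 16:1 that becomes 1 dB over, giving -34 dB; +6 dB make-up → -28 dB.
Stage 2: -28 dB is at or below the -26.5 dB threshold — no compression; output -28 dB.
Stage 3: below threshold (-28 ≤ -11); passes unchanged; make-up brings it to -22 dB.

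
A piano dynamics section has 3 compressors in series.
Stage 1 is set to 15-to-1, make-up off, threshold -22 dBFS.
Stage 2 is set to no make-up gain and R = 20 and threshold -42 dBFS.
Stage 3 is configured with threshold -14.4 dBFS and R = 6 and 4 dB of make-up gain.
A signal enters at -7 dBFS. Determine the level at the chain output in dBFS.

-36.95 dBFS

Stage 1: overshoot 15 dB → 15/15 = 1 dB → -21 dBFS.
Stage 2: overshoot 21 dB → 21/20 = 1.05 dB → -40.95 dBFS.
Stage 3: -40.95 dBFS is at or below the -14.4 dBFS threshold — no compression; make-up brings it to -36.95 dBFS.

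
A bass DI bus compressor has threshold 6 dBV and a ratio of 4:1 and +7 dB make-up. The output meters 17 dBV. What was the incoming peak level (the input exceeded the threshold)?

Stripping the +7 dB make-up gives 10 dBV at the gain stage.
Post-compression overshoot = 10 − 6 = 4 dB.
Undo the ratio: input overshoot = 4 × 4 = 16 dB, giving input = 22 dBV.

22 dBV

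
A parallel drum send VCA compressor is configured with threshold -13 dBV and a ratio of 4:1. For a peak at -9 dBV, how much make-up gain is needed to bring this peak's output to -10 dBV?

2 dB

Overshoot 4 dB → 4/4 = 1 dB after compression, so the compressed level is -13 + 1 = -12 dBV.
Make-up = target − compressed = -10 − (-12) = 2 dB.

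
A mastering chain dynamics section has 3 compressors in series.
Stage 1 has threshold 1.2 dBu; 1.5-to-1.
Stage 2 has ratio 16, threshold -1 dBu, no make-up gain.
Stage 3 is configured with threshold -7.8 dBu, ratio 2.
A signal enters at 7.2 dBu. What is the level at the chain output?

Stage 1: 7.2 dBu is 6 dB over 1.2 dBu; at 1.5:1 that becomes 4 dB over, giving 5.2 dBu.
Stage 2: 6.2 dB above -1 dBu, reduced 16:1 to 0.3875 dB above → -0.6125 dBu.
Stage 3: -0.6125 dBu is 7.1875 dB over -7.8 dBu; at 2:1 that becomes 3.59375 dB over, giving -4.20625 dBu.

-4.20625 dBu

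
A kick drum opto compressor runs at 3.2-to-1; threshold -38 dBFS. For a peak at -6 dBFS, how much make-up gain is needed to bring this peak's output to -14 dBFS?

14 dB

Without make-up, output = threshold + overshoot/3.2 = -38 + 10 = -28 dBFS.
Gap to target: 14 dB.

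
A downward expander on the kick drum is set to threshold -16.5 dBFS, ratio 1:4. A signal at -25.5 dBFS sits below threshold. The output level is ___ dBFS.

-52.5 dBFS

Below threshold, a 1:4 expander applies gain = (4−1)×(T − x) of attenuation.
(4−1) × 9 = 27 dB, so output = -25.5 − 27 = -52.5 dBFS.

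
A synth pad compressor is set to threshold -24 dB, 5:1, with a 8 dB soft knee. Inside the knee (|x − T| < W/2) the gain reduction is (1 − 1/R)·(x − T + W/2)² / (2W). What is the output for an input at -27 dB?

-27.05 dB

x − T + W/2 = -27 − (-24) + 4 = 1.
GR = (1 − 1/5) × 1² / 16 = 0.8 × 1 / 16 = 0.05 dB.
Output = -27 − 0.05 = -27.05 dB.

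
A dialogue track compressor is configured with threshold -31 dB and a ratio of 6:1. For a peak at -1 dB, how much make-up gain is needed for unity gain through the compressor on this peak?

Without make-up, output = threshold + overshoot/6 = -31 + 5 = -26 dB.
Gap to target: 25 dB.

25 dB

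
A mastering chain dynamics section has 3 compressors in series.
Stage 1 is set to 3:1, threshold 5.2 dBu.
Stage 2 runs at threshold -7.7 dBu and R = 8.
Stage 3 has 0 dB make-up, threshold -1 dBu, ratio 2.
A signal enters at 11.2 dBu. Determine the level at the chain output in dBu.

-5.8375 dBu

Stage 1: 11.2 dBu is 6 dB over 5.2 dBu; at 3:1 that becomes 2 dB over, giving 7.2 dBu.
Stage 2: overshoot 14.9 dB → 14.9/8 = 1.8625 dB → -5.8375 dBu.
Stage 3: -5.8375 dBu is at or below the -1 dBu threshold — no compression; output -5.8375 dBu.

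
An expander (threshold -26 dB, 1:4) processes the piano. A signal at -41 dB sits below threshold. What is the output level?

-86 dB

Below threshold, a 1:4 expander applies gain = (4−1)×(T − x) of attenuation.
(4−1) × 15 = 45 dB, so output = -41 − 45 = -86 dB.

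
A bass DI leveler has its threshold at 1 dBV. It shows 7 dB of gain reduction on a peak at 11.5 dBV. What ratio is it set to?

3:1

Input overshoot = 11.5 − 1 = 10.5 dB.
Output overshoot = 10.5 − 7 = 3.5 dB.
Ratio = input overshoot / output overshoot = 10.5 / 3.5 = 3.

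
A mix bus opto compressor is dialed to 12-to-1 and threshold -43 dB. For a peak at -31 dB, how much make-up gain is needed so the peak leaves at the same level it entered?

11 dB

Without make-up, output = threshold + overshoot/12 = -43 + 1 = -42 dB.
Gap to target: 11 dB.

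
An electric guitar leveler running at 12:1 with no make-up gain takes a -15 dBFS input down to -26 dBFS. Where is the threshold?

-27 dBFS

Input is 12 dB above T (since output overshoot × R = input overshoot: (-26 − T)·12 = -15 − T gives T = -27 dBFS).
Check: -27 + (-15 − (-27))/12 = -27 + 1 = -26 dBFS. ✓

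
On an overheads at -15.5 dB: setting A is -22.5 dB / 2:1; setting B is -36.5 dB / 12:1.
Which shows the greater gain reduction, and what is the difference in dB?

A: 7 dB over, compressed to 3.5 dB over, so 3.5 dB of GR.
B: 21 dB over, compressed to 1.75 dB over, so 19.25 dB of GR.
B reduces 15.75 dB more.

B, by 15.75 dB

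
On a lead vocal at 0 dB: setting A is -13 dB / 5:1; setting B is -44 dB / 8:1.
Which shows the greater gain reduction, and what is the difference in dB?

B, by 28.1 dB

A: GR = 13 − 13/5 = 10.4 dB.
B: GR = 44 − 44/8 = 38.5 dB.
Difference: 28.1 dB in favour of B.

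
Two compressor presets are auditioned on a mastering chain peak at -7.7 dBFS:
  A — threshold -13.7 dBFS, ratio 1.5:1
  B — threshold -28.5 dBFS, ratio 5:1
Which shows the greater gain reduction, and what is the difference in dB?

B, by 14.64 dB

A: GR = 6 − 6/1.5 = 2 dB.
B: GR = 20.8 − 20.8/5 = 16.64 dB.
B reduces 14.64 dB more.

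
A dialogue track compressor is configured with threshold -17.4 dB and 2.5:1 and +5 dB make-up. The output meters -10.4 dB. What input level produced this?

Before make-up, the level was -10.4 − 5 = -15.4 dB.
Post-compression overshoot = -15.4 − (-17.4) = 2 dB.
Before 2.5:1 compression the overshoot was 2 × 2.5 = 5 dB, so input = -17.4 + 5 = -12.4 dB.

-12.4 dB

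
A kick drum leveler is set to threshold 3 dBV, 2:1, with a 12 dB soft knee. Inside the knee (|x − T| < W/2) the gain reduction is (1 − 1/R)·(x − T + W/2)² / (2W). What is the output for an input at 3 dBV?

2.25 dBV

x − T + W/2 = 3 − 3 + 6 = 6.
GR = (1 − 1/2) × 6² / 24 = 0.5 × 36 / 24 = 0.75 dB.
Output = 3 − 0.75 = 2.25 dBV.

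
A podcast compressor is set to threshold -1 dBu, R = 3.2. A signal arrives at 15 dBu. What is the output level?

4 dBu

The input is 16 dB above the -1 dBu threshold.
3.2:1 compression reduces that to 16/3.2 = 5 dB over.
Output = -1 + 5 = 4 dBu.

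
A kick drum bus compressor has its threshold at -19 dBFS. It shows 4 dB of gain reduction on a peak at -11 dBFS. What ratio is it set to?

Input overshoot = -11 − (-19) = 8 dB.
Output overshoot = 8 − 4 = 4 dB.
Ratio = input overshoot / output overshoot = 8 / 4 = 2.

2:1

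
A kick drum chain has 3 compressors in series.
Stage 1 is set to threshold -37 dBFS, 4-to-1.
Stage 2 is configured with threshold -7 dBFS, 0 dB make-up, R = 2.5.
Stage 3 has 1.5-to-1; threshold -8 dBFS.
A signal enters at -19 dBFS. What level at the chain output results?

-32.5 dBFS

Stage 1: 18 dB above -37 dBFS, reduced 4:1 to 4.5 dB above → -32.5 dBFS.
Stage 2: below threshold (-32.5 ≤ -7); passes unchanged; output -32.5 dBFS.
Stage 3: -32.5 dBFS ≤ -8 dBFS, so stage 3 doesn't engage; output -32.5 dBFS.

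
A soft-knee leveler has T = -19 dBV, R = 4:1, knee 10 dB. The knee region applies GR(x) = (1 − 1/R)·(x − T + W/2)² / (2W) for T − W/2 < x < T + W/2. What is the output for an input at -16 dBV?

-18.4 dBV

x − T + W/2 = -16 − (-19) + 5 = 8.
GR = (1 − 1/4) × 8² / 20 = 0.75 × 64 / 20 = 2.4 dB.
Output = -16 − 2.4 = -18.4 dBV.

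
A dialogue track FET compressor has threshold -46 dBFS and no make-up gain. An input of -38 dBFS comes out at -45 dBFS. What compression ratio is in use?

Input overshoot = -38 − (-46) = 8 dB; output overshoot = -45 − (-46) = 1 dB.
Ratio = 8 / 1 = 8.

8:1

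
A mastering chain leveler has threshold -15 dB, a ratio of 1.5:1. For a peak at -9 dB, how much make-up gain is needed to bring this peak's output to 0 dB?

11 dB

Without make-up, output = threshold + overshoot/1.5 = -15 + 4 = -11 dB.
Gap to target: 11 dB.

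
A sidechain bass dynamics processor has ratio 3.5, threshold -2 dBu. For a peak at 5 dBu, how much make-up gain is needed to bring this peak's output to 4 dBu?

4 dB

Without make-up, output = threshold + overshoot/3.5 = -2 + 2 = 0 dBu.
Gap to target: 4 dB.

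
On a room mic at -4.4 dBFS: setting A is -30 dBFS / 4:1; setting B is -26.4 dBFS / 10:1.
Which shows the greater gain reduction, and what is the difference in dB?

A: GR = 25.6 − 25.6/4 = 19.2 dB.
B: GR = 22 − 22/10 = 19.8 dB.
Difference: 0.6 dB in favour of B.

B, by 0.6 dB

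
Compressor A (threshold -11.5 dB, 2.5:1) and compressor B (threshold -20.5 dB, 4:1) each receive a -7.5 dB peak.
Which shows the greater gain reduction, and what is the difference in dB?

B, by 7.35 dB

A: overshoot 4 dB → output overshoot 1.6 dB → GR 2.4 dB.
B: overshoot 13 dB → output overshoot 3.25 dB → GR 9.75 dB.
B applies 7.35 dB more gain reduction.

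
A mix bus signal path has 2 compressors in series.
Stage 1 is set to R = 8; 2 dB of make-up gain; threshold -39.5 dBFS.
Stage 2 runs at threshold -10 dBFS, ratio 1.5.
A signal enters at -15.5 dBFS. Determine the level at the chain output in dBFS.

Stage 1: overshoot 24 dB → 24/8 = 3 dB → -36.5 dBFS; +2 dB make-up → -34.5 dBFS.
Stage 2: -34.5 dBFS is at or below the -10 dBFS threshold — no compression; output -34.5 dBFS.

-34.5 dBFS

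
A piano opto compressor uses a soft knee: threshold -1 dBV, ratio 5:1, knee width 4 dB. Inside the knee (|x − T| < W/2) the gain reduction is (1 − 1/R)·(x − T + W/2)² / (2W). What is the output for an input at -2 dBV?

x − T + W/2 = -2 − (-1) + 2 = 1.
GR = (1 − 1/5) × 1² / 8 = 0.8 × 1 / 8 = 0.1 dB.
Output = -2 − 0.1 = -2.1 dBV.

-2.1 dBV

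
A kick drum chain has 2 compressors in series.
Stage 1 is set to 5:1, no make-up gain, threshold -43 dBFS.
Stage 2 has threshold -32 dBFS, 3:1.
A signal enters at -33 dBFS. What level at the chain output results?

Stage 1: overshoot 10 dB → 10/5 = 2 dB → -41 dBFS.
Stage 2: -41 dBFS ≤ -32 dBFS, so stage 2 doesn't engage; output -41 dBFS.

-41 dBFS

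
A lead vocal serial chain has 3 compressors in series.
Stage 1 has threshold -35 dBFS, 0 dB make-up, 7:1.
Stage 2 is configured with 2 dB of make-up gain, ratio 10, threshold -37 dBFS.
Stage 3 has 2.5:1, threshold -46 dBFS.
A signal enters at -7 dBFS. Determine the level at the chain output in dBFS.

Stage 1: -7 dBFS is 28 dB over -35 dBFS; at 7:1 that becomes 4 dB over, giving -31 dBFS.
Stage 2: overshoot 6 dB → 6/10 = 0.6 dB → -36.4 dBFS; +2 dB make-up → -34.4 dBFS.
Stage 3: 11.6 dB above -46 dBFS, reduced 2.5:1 to 4.64 dB above → -41.36 dBFS.

-41.36 dBFS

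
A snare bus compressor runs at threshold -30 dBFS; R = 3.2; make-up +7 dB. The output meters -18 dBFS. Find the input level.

-14 dBFS

Before make-up, the level was -18 − 7 = -25 dBFS.
The compressed level sits -25 − (-30) = 5 dB over threshold.
Before 3.2:1 compression the overshoot was 5 × 3.2 = 16 dB, so input = -30 + 16 = -14 dBFS.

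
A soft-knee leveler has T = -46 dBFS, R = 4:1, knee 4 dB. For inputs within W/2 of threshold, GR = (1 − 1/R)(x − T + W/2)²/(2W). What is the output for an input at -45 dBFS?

x − T + W/2 = -45 − (-46) + 2 = 3.
GR = (1 − 1/4) × 3² / 8 = 0.75 × 9 / 8 = 0.84375 dB.
Output = -45 − 0.84375 = -45.84375 dBFS.

-45.84375 dBFS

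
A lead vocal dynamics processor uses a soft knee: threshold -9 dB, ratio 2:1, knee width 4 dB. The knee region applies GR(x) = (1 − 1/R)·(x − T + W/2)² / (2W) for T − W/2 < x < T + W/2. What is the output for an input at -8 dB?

x − T + W/2 = -8 − (-9) + 2 = 3.
GR = (1 − 1/2) × 3² / 8 = 0.5 × 9 / 8 = 0.5625 dB.
Output = -8 − 0.5625 = -8.5625 dB.

-8.5625 dB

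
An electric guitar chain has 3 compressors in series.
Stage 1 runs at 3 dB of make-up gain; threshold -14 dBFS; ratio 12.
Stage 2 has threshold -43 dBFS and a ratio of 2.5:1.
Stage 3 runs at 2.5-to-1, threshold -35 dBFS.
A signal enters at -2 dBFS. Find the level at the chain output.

Stage 1: 12 dB above -14 dBFS, reduced 12:1 to 1 dB above → -13 dBFS; +3 dB make-up → -10 dBFS.
Stage 2: -10 dBFS is 33 dB over -43 dBFS; at 2.5:1 that becomes 13.2 dB over, giving -29.8 dBFS.
Stage 3: overshoot 5.2 dB → 5.2/2.5 = 2.08 dB → -32.92 dBFS.

-32.92 dBFS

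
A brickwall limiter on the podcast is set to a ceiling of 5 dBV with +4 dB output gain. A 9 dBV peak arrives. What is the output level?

At ∞:1, everything above 5 dBV is held at the ceiling.
Output gain then adds 4 dB: 5 + 4 = 9 dBV.

9 dBV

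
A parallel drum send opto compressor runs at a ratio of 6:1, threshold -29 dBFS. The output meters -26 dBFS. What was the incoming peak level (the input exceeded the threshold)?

The compressed level sits -26 − (-29) = 3 dB over threshold.
Input overshoot = R × output overshoot = 18 dB → input = -29 + 18 = -11 dBFS.

-11 dBFS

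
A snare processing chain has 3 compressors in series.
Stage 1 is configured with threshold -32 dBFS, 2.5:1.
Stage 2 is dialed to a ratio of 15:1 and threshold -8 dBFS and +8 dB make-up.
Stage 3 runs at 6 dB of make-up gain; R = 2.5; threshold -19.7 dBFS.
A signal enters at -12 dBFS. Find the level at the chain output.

-12.22 dBFS

Stage 1: overshoot 20 dB → 20/2.5 = 8 dB → -24 dBFS.
Stage 2: -24 dBFS ≤ -8 dBFS, so stage 2 doesn't engage; make-up brings it to -16 dBFS.
Stage 3: -16 dBFS is 3.7 dB over -19.7 dBFS; at 2.5:1 that becomes 1.48 dB over, giving -18.22 dBFS; +6 dB make-up → -12.22 dBFS.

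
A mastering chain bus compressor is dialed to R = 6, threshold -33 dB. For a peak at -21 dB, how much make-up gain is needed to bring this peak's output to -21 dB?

10 dB

The peak compresses to -33 + 12/6 = -31 dB.
To reach -21 dB requires -21 − (-31) = 10 dB of make-up.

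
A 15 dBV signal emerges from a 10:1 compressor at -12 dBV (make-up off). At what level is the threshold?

-15 dBV

Gain reduction = 15 − (-12) = 27 dB; output overshoot = GR / (R − 1) = 27 / 9 = 3 dB.
Threshold = output − output overshoot = -12 − 3 = -15 dBV.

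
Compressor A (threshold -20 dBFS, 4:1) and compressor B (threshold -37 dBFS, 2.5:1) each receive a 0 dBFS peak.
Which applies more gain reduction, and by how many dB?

B, by 7.2 dB

A: GR = 20 − 20/4 = 15 dB.
B: GR = 37 − 37/2.5 = 22.2 dB.
B applies 7.2 dB more gain reduction.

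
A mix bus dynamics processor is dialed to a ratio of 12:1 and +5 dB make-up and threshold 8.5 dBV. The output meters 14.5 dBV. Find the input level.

20.5 dBV

Remove make-up: 14.5 − 5 = 9.5 dBV.
The compressed level sits 9.5 − 8.5 = 1 dB over threshold.
Undo the ratio: input overshoot = 1 × 12 = 12 dB, giving input = 20.5 dBV.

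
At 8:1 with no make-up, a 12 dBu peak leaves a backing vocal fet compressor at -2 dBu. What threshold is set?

Let T be the threshold. Output overshoot = (input overshoot)/R, so -2 − T = (12 − T)/8.
8·(-2 − T) = 12 − T → 7·T = -16 − 12 = -28.
T = -28/7 = -4 dBu.

-4 dBu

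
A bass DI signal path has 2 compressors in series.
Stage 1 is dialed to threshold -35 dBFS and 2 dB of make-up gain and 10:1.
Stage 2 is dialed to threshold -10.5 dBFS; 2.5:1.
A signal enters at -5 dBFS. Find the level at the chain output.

Stage 1: 30 dB above -35 dBFS, reduced 10:1 to 3 dB above → -32 dBFS; +2 dB make-up → -30 dBFS.
Stage 2: below threshold (-30 ≤ -10.5); passes unchanged; output -30 dBFS.

-30 dBFS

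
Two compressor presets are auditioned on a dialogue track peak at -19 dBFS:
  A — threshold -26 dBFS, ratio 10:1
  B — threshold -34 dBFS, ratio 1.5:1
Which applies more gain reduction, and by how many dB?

A, by 1.3 dB

A: 7 dB over, compressed to 0.7 dB over, so 6.3 dB of GR.
B: 15 dB over, compressed to 10 dB over, so 5 dB of GR.
A applies 1.3 dB more gain reduction.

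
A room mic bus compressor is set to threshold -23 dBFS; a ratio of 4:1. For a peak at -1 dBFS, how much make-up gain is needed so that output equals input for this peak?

16.5 dB

Without make-up, output = threshold + overshoot/4 = -23 + 5.5 = -17.5 dBFS.
Gap to target: 16.5 dB.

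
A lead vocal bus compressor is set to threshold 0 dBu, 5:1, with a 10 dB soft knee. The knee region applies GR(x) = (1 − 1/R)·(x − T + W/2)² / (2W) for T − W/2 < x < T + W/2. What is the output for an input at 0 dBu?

x − T + W/2 = 0 − 0 + 5 = 5.
GR = (1 − 1/5) × 5² / 20 = 0.8 × 25 / 20 = 1 dB.
Output = 0 − 1 = -1 dBu.

-1 dBu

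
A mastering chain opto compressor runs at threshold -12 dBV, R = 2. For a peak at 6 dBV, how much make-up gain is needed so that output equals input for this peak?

9 dB

Overshoot 18 dB → 18/2 = 9 dB after compression, so the compressed level is -12 + 9 = -3 dBV.
Make-up = target − compressed = 6 − (-3) = 9 dB.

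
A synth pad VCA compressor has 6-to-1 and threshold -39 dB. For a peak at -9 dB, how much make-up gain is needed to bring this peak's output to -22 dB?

Overshoot 30 dB → 30/6 = 5 dB after compression, so the compressed level is -39 + 5 = -34 dB.
Make-up = target − compressed = -22 − (-34) = 12 dB.

12 dB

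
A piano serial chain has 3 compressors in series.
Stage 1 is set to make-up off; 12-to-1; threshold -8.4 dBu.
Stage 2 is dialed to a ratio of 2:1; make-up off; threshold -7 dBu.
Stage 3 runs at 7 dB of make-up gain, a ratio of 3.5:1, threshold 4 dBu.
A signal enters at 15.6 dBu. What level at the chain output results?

0.3 dBu

Stage 1: 24 dB above -8.4 dBu, reduced 12:1 to 2 dB above → -6.4 dBu.
Stage 2: 0.6 dB above -7 dBu, reduced 2:1 to 0.3 dB above → -6.7 dBu.
Stage 3: -6.7 dBu ≤ 4 dBu, so stage 3 doesn't engage; make-up brings it to 0.3 dBu.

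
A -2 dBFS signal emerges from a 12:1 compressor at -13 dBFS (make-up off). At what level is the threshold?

Gain reduction = -2 − (-13) = 11 dB; output overshoot = GR / (R − 1) = 11 / 11 = 1 dB.
Threshold = output − output overshoot = -13 − 1 = -14 dBFS.

-14 dBFS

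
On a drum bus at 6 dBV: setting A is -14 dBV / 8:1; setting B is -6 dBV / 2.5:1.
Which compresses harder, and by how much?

A, by 10.3 dB

A: GR = 20 − 20/8 = 17.5 dB.
B: GR = 12 − 12/2.5 = 7.2 dB.
Difference: 10.3 dB in favour of A.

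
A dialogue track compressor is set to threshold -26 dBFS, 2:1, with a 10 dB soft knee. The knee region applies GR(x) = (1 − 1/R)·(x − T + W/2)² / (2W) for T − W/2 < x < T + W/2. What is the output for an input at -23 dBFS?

x − T + W/2 = -23 − (-26) + 5 = 8.
GR = (1 − 1/2) × 8² / 20 = 0.5 × 64 / 20 = 1.6 dB.
Output = -23 − 1.6 = -24.6 dBFS.

-24.6 dBFS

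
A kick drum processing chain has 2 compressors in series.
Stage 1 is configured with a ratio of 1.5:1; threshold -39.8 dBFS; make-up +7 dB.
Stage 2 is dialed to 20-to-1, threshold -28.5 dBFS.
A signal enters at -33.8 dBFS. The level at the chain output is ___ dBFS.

-28.8 dBFS

Stage 1: 6 dB above -39.8 dBFS, reduced 1.5:1 to 4 dB above → -35.8 dBFS; +7 dB make-up → -28.8 dBFS.
Stage 2: -28.8 dBFS ≤ -28.5 dBFS, so stage 2 doesn't engage; output -28.8 dBFS.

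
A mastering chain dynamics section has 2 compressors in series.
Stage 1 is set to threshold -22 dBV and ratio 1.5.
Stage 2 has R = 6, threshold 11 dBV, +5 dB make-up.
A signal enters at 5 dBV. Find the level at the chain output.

1 dBV

Stage 1: 5 dBV is 27 dB over -22 dBV; at 1.5:1 that becomes 18 dB over, giving -4 dBV.
Stage 2: below threshold (-4 ≤ 11); passes unchanged; make-up brings it to 1 dBV.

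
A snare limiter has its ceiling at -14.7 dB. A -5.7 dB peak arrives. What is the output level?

-14.7 dB

The limiter clamps the peak to its -14.7 dB ceiling.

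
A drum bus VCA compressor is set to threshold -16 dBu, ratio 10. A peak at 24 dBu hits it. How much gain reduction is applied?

24 dBu exceeds the threshold by 40 dB.
After 10:1 compression the overshoot becomes 40/10 = 4 dB.
Gain reduction = 40 − 4 = 36 dB.

36 dB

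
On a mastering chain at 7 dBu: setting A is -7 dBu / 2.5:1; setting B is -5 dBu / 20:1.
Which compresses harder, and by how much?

B, by 3 dB

A: 14 dB over, compressed to 5.6 dB over, so 8.4 dB of GR.
B: 12 dB over, compressed to 0.6 dB over, so 11.4 dB of GR.
Difference: 3 dB in favour of B.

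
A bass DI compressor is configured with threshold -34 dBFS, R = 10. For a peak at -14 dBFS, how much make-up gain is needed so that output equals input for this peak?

The peak compresses to -34 + 20/10 = -32 dBFS.
To reach -14 dBFS requires -14 − (-32) = 18 dB of make-up.

18 dB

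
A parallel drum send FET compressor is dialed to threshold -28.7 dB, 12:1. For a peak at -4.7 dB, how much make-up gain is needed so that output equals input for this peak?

Overshoot 24 dB → 24/12 = 2 dB after compression, so the compressed level is -28.7 + 2 = -26.7 dB.
Make-up = target − compressed = -4.7 − (-26.7) = 22 dB.

22 dB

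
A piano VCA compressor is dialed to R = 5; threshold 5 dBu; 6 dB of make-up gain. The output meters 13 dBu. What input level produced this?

Remove make-up: 13 − 6 = 7 dBu.
Post-compression overshoot = 7 − 5 = 2 dB.
Input overshoot = R × output overshoot = 10 dB → input = 5 + 10 = 15 dBu.

15 dBu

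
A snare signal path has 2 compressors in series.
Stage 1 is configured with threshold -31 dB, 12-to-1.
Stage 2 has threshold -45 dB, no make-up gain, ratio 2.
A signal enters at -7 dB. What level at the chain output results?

Stage 1: 24 dB above -31 dB, reduced 12:1 to 2 dB above → -29 dB.
Stage 2: -29 dB is 16 dB over -45 dB; at 2:1 that becomes 8 dB over, giving -37 dB.

-37 dB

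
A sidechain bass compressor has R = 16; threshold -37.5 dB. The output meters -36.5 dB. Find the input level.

-21.5 dB

That's 1 dB above the -37.5 dB threshold.
Input overshoot = R × output overshoot = 16 dB → input = -37.5 + 16 = -21.5 dB.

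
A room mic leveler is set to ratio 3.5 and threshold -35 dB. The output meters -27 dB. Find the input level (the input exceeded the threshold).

Post-compression overshoot = -27 − (-35) = 8 dB.
Input overshoot = R × output overshoot = 28 dB → input = -35 + 28 = -7 dB.

-7 dB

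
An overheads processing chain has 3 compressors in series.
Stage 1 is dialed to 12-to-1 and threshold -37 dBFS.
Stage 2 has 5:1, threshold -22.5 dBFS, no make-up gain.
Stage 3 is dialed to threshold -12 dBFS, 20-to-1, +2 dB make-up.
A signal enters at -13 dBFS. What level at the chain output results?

Stage 1: -13 dBFS is 24 dB over -37 dBFS; at 12:1 that becomes 2 dB over, giving -35 dBFS.
Stage 2: -35 dBFS is at or below the -22.5 dBFS threshold — no compression; output -35 dBFS.
Stage 3: below threshold (-35 ≤ -12); passes unchanged; make-up brings it to -33 dBFS.

-33 dBFS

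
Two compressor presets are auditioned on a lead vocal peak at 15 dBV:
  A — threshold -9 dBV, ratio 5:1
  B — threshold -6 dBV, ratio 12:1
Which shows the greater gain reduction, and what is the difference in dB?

A: GR = 24 − 24/5 = 19.2 dB.
B: GR = 21 − 21/12 = 19.25 dB.
B reduces 0.05 dB more.

B, by 0.05 dB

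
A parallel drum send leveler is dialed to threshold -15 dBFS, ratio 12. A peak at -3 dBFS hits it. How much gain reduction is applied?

11 dB

-3 dBFS exceeds the threshold by 12 dB.
After 12:1 compression the overshoot becomes 12/12 = 1 dB.
Gain reduction = 12 − 1 = 11 dB.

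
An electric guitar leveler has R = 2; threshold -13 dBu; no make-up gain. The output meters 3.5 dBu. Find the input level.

20 dBu

The compressed level sits 3.5 − (-13) = 16.5 dB over threshold.
Undo the ratio: input overshoot = 16.5 × 2 = 33 dB, giving input = 20 dBu.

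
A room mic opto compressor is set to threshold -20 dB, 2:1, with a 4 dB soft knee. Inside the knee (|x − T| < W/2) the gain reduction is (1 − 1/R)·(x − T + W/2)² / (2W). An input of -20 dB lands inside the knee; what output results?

-20.25 dB

x − T + W/2 = -20 − (-20) + 2 = 2.
GR = (1 − 1/2) × 2² / 8 = 0.5 × 4 / 8 = 0.25 dB.
Output = -20 − 0.25 = -20.25 dB.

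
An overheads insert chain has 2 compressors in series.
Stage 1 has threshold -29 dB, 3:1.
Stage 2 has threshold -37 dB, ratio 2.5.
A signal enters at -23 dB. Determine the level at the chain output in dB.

-33 dB

Stage 1: 6 dB above -29 dB, reduced 3:1 to 2 dB above → -27 dB.
Stage 2: -27 dB is 10 dB over -37 dB; at 2.5:1 that becomes 4 dB over, giving -33 dB.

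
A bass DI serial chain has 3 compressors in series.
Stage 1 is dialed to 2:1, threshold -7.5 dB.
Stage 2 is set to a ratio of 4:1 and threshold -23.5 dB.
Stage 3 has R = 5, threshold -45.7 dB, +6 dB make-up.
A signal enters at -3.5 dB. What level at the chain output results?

Stage 1: overshoot 4 dB → 4/2 = 2 dB → -5.5 dB.
Stage 2: 18 dB above -23.5 dB, reduced 4:1 to 4.5 dB above → -19 dB.
Stage 3: 26.7 dB above -45.7 dB, reduced 5:1 to 5.34 dB above → -40.36 dB; +6 dB make-up → -34.36 dB.

-34.36 dB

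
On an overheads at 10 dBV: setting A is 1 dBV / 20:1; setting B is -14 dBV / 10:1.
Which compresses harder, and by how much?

B, by 13.05 dB

A: GR = 9 − 9/20 = 8.55 dB.
B: GR = 24 − 24/10 = 21.6 dB.
Difference: 13.05 dB in favour of B.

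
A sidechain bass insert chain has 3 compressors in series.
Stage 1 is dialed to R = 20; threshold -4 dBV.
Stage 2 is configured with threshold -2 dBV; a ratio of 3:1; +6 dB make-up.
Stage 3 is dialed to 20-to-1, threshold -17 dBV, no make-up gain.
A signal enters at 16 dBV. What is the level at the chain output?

Stage 1: 16 dBV is 20 dB over -4 dBV; at 20:1 that becomes 1 dB over, giving -3 dBV.
Stage 2: -3 dBV is at or below the -2 dBV threshold — no compression; make-up brings it to 3 dBV.
Stage 3: 20 dB above -17 dBV, reduced 20:1 to 1 dB above → -16 dBV.

-16 dBV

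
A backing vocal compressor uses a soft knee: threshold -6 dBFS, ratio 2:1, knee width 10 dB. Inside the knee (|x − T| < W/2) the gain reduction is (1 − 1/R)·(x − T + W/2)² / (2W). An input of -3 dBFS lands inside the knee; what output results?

-4.6 dBFS

x − T + W/2 = -3 − (-6) + 5 = 8.
GR = (1 − 1/2) × 8² / 20 = 0.5 × 64 / 20 = 1.6 dB.
Output = -3 − 1.6 = -4.6 dBFS.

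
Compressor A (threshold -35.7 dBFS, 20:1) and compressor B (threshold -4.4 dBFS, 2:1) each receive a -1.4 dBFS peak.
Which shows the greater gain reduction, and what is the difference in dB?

A: GR = 34.3 − 34.3/20 = 32.585 dB.
B: GR = 3 − 3/2 = 1.5 dB.
A reduces 31.085 dB more.

A, by 31.085 dB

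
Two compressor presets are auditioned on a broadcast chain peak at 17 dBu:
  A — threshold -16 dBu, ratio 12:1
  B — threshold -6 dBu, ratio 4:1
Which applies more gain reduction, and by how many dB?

A, by 13 dB

A: overshoot 33 dB → output overshoot 2.75 dB → GR 30.25 dB.
B: overshoot 23 dB → output overshoot 5.75 dB → GR 17.25 dB.
Difference: 13 dB in favour of A.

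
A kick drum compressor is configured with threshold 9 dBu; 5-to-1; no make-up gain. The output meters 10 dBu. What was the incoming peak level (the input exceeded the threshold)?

14 dBu

The compressed level sits 10 − 9 = 1 dB over threshold.
Input overshoot = R × output overshoot = 5 dB → input = 9 + 5 = 14 dBu.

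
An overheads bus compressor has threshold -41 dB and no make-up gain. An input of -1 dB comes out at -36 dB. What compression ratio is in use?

8:1

Input overshoot = -1 − (-41) = 40 dB; output overshoot = -36 − (-41) = 5 dB.
Ratio = 40 / 5 = 8.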